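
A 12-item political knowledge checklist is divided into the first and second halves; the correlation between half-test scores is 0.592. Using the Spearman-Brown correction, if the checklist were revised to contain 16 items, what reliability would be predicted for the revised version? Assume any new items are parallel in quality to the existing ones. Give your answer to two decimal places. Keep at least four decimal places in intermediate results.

First correct the split-half correlation to full-test reliability: r_full = 2 × 0.592 / (1 + 0.592) ≈ 0.7437
Then adjust to 16 items: n = 16/12 = 1.3333
r_new = n·r_full / (1 + (n − 1)·r_full) = 0.9916 / 1.2479 ≈ 0.7946

0.79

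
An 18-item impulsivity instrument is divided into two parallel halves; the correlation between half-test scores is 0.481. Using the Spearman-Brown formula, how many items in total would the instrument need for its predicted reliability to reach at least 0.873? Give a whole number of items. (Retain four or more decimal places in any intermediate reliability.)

67

Corrected full-test reliability: r_full = 2 × 0.481 / (1 + 0.481) ≈ 0.6496
Solve Spearman-Brown for n: n = 0.873(1 − 0.6496) / [0.6496(1 − 0.873)] = 3.7079
Items = 3.7079 × 18 ≈ 66.74 → 67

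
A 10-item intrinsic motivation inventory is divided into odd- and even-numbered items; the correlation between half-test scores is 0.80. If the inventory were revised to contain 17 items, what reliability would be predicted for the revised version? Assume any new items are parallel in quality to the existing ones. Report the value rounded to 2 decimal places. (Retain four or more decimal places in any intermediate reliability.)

First correct the split-half correlation to full-test reliability: r_full = 2 × 0.80 / (1 + 0.80) ≈ 0.8889
Length factor from 10 to 17 items: n = 17/10 = 1.7000
r_new = n·r_full / (1 + (n − 1)·r_full) = 1.5111 / 1.6222 ≈ 0.9315

0.93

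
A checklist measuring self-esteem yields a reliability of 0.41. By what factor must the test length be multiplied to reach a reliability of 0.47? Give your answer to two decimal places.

n = 0.47 × (1 − 0.41) / [ 0.41 × (1 − 0.47) ]
n = 0.2773 / 0.2173 ≈ 1.2761

1.28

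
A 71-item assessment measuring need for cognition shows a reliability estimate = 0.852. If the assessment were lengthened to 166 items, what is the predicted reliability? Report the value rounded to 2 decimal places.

n = 166/71 = 2.338
r_new = 2.338·0.852 / [1 + (2.338 − 1)·0.852]
r_new = 1.9920 / 2.1400 ≈ 0.9308

0.93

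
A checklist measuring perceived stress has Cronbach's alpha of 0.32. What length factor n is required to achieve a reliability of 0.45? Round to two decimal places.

Spearman-Brown solved for the length factor n:
n = r*(1 − r) / [ r (1 − r*) ]
n = 0.45(1 − 0.32) / [0.32(1 − 0.45)]
n = 0.3060 / 0.1760 ≈ 1.7386

1.74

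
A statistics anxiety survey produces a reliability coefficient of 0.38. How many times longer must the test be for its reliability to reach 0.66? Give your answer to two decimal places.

Invert Spearman-Brown to solve for n:
n = r_target (1 − r_old) / [ r_old (1 − r_target) ]
n = [0.66 × 0.62] / [0.38 × 0.34]
  = 0.4092 / 0.1292 = 3.1672

3.17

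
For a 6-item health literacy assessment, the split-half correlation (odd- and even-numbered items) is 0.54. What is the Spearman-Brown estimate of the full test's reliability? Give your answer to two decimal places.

0.70

r_full = 2r_hh / (1 + r_hh) = 2 × 0.54 / (1 + 0.54)
       = 1.0800 / 1.5400 = 0.7013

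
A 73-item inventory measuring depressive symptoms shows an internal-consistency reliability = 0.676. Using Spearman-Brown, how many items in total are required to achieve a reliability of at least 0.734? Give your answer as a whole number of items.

97

n = [0.734 × 0.324] / [0.676 × 0.266]
  = 0.237816 / 0.179816 = 1.3226
So the test needs 1.3226 × 73 ≈ 96.55 items; rounding up, 97.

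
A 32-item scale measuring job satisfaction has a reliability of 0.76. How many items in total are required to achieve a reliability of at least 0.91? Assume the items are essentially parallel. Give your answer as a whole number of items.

n = 0.91(1 − 0.76) / [0.76(1 − 0.91)]
  = 0.2184 / 0.0684 = 3.1930
Items needed = n × 32 = 3.1930 × 32 ≈ 102.18 → round up to 103

103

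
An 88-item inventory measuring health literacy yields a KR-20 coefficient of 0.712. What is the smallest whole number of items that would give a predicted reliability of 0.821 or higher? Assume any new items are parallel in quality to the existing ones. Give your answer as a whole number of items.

Invert Spearman-Brown to solve for n:
n = r_target (1 − r_old) / [ r_old (1 − r_target) ]
n = 0.821(1 − 0.712) / [0.712(1 − 0.821)]
n = 0.236448 / 0.127448 ≈ 1.8553
Items needed = n × 88 = 1.8553 × 88 ≈ 163.27 → round up to 164

164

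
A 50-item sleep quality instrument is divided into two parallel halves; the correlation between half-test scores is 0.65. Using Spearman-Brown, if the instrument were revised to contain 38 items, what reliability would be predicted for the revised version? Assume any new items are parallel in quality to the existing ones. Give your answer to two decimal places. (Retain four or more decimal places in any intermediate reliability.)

First correct the split-half correlation to full-test reliability: r_full = 2 × 0.65 / (1 + 0.65) ≈ 0.7879
Length factor from 50 to 38 items: n = 38/50 = 0.7600
r_new = n·r_full / (1 + (n − 1)·r_full) = 0.5988 / 0.8109 ≈ 0.7384

0.74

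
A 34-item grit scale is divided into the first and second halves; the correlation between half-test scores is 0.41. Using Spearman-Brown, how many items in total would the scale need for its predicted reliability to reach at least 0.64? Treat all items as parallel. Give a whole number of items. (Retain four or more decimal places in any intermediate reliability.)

r_full = 2(0.41)/(1 + 0.41) = 0.5816
Solve Spearman-Brown for n: n = 0.64(1 − 0.5816) / [0.5816(1 − 0.64)] = 1.2789
Items = 1.2789 × 34 ≈ 43.48 → 44

44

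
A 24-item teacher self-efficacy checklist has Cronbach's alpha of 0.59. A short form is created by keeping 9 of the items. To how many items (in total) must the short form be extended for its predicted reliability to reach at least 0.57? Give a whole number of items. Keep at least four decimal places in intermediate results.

First, r for the 9-item form: n = 9/24 = 0.3750, so r_9 = 0.3750·0.59/(1 + (0.3750 − 1)·0.59) = 0.3505
Length factor from the short form to reach 0.57: n' = 0.57(1 − 0.3505) / [0.3505(1 − 0.57)] ≈ 2.4564
Items = 2.4564 × 9 ≈ 22.11 → 23

23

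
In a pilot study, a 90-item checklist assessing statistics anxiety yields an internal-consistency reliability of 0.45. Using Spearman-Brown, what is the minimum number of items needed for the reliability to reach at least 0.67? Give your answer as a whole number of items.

Rearranging the Spearman-Brown formula for n,
n = r*(1 − r) / [ r (1 − r*) ]
n = [0.67 × 0.55] / [0.45 × 0.33]
n = 0.3685 / 0.1485 ≈ 2.4815
Items needed = n × 90 = 2.4815 × 90 ≈ 223.34 → round up to 224

224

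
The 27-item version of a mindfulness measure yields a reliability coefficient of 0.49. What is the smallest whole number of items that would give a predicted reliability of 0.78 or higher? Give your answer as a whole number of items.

Invert Spearman-Brown to solve for n:
n = r*(1 − r) / [ r (1 − r*) ]
n = [0.78 × 0.51] / [0.49 × 0.22]
n = 0.3978 / 0.1078 ≈ 3.6902
Items needed = n × 27 = 3.6902 × 27 ≈ 99.64 → round up to 100

100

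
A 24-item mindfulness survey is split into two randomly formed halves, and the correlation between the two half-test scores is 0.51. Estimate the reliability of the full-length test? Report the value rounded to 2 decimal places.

The full test is twice the length of either half (n = 2).
r_full = 2(0.51) / (1 + 0.51)
r_full = 1.0200 / 1.5100 ≈ 0.6755

0.68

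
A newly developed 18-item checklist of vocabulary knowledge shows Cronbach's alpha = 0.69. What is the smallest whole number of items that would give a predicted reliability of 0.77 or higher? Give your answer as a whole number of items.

28

n = [0.77 × 0.31] / [0.69 × 0.23]
  = 0.2387 / 0.1587 = 1.5041
Items needed = n × 18 = 1.5041 × 18 ≈ 27.07 → round up to 28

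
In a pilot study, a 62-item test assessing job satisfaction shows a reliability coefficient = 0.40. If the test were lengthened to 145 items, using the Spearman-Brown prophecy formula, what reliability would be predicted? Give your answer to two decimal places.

Length ratio n = 145/62 = 2.3387
r_new = (2.3387 × 0.40) / (1 + (2.3387 − 1) × 0.40)
r_new = 0.9355 / 1.5355 ≈ 0.6092

0.61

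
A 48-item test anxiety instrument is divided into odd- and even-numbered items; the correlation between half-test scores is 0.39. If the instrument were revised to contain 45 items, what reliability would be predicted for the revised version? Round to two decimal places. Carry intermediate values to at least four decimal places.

0.55

Spearman-Brown correction (n = 2): r_full = 2·0.39/(1 + 0.39) = 0.5612
Length factor from 48 to 45 items: n = 45/48 = 0.9375
r_new = n·r_full / (1 + (n − 1)·r_full) = 0.5261 / 0.9649 ≈ 0.5452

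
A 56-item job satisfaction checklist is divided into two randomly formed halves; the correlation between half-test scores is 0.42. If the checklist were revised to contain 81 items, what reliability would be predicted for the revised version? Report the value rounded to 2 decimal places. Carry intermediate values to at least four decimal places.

0.68

Spearman-Brown correction (n = 2): r_full = 2·0.42/(1 + 0.42) = 0.5915
Length factor from 56 to 81 items: n = 81/56 = 1.4464
r_new = n·r_full / (1 + (n − 1)·r_full) = 0.8555 / 1.2640 ≈ 0.6768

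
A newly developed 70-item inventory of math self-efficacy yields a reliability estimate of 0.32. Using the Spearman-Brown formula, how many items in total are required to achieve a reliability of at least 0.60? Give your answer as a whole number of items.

224

n = [0.60 × 0.68] / [0.32 × 0.40]
  = 0.4080 / 0.1280 = 3.1875
So the test needs 3.1875 × 70 ≈ 223.12 items; rounding up, 224.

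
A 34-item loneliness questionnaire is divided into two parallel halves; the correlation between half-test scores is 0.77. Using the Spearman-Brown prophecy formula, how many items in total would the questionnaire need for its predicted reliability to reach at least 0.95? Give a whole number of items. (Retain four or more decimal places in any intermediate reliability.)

Corrected full-test reliability: r_full = 2 × 0.77 / (1 + 0.77) ≈ 0.8701
n = r_tgt(1 − r_full) / [r_full(1 − r_tgt)] = 0.95 × 0.1299 / (0.8701 × 0.05) ≈ 2.8366
Items = 2.8366 × 34 ≈ 96.44 → 97

97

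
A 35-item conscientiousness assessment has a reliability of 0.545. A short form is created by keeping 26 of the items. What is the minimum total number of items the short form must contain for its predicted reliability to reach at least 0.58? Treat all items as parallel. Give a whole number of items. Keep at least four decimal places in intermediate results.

41

Short-form reliability: n = 26/35 = 0.7429; r_26 = n·r/(1+(n−1)r) ≈ 0.4709
Length factor from the short form to reach 0.58: n' = 0.58(1 − 0.4709) / [0.4709(1 − 0.58)] ≈ 1.5516
Items = 1.5516 × 26 ≈ 40.34 → 41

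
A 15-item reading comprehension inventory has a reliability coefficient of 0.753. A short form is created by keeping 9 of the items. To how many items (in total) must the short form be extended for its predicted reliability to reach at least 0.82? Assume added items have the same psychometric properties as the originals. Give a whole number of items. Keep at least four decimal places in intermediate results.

23

Short-form reliability: n = 9/15 = 0.6000; r_9 = n·r/(1+(n−1)r) ≈ 0.6465
Then solve for n' with r_old = 0.6465, r_target = 0.82: n' = 0.82(1 − 0.6465)/[0.6465(1 − 0.82)] = 2.4909
Total items = 2.4909 × 9 = 22.42, rounded up to 23.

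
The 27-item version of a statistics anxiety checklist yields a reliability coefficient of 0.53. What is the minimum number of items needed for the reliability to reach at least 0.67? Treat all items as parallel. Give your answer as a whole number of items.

49

Rearranging the Spearman-Brown formula for n,
n = r_target (1 − r_old) / [ r_old (1 − r_target) ]
n = 0.67(1 − 0.53) / [0.53(1 − 0.67)]
n = 0.3149 / 0.1749 ≈ 1.8005
1.8005 × 27 = 48.61 → 49 items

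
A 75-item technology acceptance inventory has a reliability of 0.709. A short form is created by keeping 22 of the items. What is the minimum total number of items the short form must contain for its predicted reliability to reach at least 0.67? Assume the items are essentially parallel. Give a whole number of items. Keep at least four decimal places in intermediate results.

63

Short-form reliability: n = 22/75 = 0.2933; r_22 = n·r/(1+(n−1)r) ≈ 0.4168
Length factor from the short form to reach 0.67: n' = 0.67(1 − 0.4168) / [0.4168(1 − 0.67)] ≈ 2.8409
Total items = 2.8409 × 22 = 62.50, rounded up to 63.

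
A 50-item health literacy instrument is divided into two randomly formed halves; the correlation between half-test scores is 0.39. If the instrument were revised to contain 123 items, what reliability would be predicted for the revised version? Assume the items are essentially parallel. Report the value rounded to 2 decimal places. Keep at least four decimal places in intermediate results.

First correct the split-half correlation to full-test reliability: r_full = 2 × 0.39 / (1 + 0.39) ≈ 0.5612
Length factor from 50 to 123 items: n = 123/50 = 2.4600
r_new = n·r_full / (1 + (n − 1)·r_full) = 1.3806 / 1.8194 ≈ 0.7588

0.76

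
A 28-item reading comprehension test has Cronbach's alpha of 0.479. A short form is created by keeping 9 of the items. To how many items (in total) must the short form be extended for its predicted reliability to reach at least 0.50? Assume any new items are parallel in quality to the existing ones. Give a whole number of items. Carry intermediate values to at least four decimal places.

Short-form reliability: n = 9/28 = 0.3214; r_9 = n·r/(1+(n−1)r) ≈ 0.2281
Then solve for n' with r_old = 0.2281, r_target = 0.50: n' = 0.50(1 − 0.2281)/[0.2281(1 − 0.50)] = 3.3840
Total items = 3.3840 × 9 = 30.46, rounded up to 31.

31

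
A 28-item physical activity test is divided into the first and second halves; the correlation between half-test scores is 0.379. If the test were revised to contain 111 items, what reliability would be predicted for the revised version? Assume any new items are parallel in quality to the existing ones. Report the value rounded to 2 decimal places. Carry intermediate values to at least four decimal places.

0.83

Spearman-Brown correction (n = 2): r_full = 2·0.379/(1 + 0.379) = 0.5497
Then adjust to 111 items: n = 111/28 = 3.9643
r_new = n·r_full / (1 + (n − 1)·r_full) = 2.1792 / 2.6295 ≈ 0.8288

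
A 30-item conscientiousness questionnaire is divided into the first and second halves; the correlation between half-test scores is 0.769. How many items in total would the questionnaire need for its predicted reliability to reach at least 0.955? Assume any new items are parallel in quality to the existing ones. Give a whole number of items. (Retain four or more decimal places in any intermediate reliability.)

96

Corrected full-test reliability: r_full = 2 × 0.769 / (1 + 0.769) ≈ 0.8694
n = r_tgt(1 − r_full) / [r_full(1 − r_tgt)] = 0.955 × 0.1306 / (0.8694 × 0.045) ≈ 3.1880
Required items = 3.1880 × 30 = 95.64, so 96 items.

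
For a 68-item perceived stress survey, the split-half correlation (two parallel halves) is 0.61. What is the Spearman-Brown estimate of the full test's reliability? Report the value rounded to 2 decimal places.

r_full = 2r_hh / (1 + r_hh) = 2 × 0.61 / (1 + 0.61)
r_full = 1.2200 / 1.6100 ≈ 0.7578

0.76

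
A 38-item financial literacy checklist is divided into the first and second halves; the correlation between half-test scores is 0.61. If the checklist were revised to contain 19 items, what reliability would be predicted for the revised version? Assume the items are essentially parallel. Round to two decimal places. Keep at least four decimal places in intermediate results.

0.61

First correct the split-half correlation to full-test reliability: r_full = 2 × 0.61 / (1 + 0.61) ≈ 0.7578
Length factor from 38 to 19 items: n = 19/38 = 0.5000
r_new = n·r_full / (1 + (n − 1)·r_full) = 0.3789 / 0.6211 ≈ 0.6100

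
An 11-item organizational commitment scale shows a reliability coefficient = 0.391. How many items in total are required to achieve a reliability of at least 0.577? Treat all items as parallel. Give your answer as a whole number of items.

24

n = 0.577 × (1 − 0.391) / [ 0.391 × (1 − 0.577) ]
n = 0.351393 / 0.165393 ≈ 2.1246
Items needed = n × 11 = 2.1246 × 11 ≈ 23.37 → round up to 24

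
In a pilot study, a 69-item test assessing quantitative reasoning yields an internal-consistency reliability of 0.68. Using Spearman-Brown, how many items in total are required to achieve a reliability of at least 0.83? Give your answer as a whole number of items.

n = [0.83 × 0.32] / [0.68 × 0.17]
  = 0.2656 / 0.1156 = 2.2976
Items needed = n × 69 = 2.2976 × 69 ≈ 158.53 → round up to 159

159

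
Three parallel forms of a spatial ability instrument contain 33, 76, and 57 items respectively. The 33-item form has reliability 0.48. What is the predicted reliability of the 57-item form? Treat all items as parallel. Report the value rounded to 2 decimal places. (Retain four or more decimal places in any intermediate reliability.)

0.61

The 76-item form is not needed; work directly from the 33-item form with n = 57/33 = 1.7273.
r_{57} = n·r / (1 + (n − 1)·r) = 0.8291 / 1.3491 ≈ 0.6146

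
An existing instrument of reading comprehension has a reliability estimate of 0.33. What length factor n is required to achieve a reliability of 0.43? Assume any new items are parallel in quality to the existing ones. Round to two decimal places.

1.53

n = [0.43 × 0.67] / [0.33 × 0.57]
  = 0.2881 / 0.1881 = 1.5316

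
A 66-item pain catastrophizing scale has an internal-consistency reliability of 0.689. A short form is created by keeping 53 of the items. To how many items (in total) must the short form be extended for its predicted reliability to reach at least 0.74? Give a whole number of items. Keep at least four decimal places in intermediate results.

85

Short-form reliability: n = 53/66 = 0.8030; r_53 = n·r/(1+(n−1)r) ≈ 0.6402
Length factor from the short form to reach 0.74: n' = 0.74(1 − 0.6402) / [0.6402(1 − 0.74)] ≈ 1.5996
Items = 1.5996 × 53 ≈ 84.78 → 85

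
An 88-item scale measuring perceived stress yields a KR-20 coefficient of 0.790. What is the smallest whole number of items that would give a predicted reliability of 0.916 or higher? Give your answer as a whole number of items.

Rearranging the Spearman-Brown formula for n,
n = r*(1 − r) / [ r (1 − r*) ]
n = 0.916(1 − 0.790) / [0.790(1 − 0.916)]
n = 0.192360 / 0.066360 ≈ 2.8987
So the test needs 2.8987 × 88 ≈ 255.09 items; rounding up, 256.

256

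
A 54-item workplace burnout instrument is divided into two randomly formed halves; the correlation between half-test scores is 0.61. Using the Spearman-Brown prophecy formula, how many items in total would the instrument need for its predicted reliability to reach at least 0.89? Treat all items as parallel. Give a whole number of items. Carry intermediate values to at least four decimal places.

Corrected full-test reliability: r_full = 2 × 0.61 / (1 + 0.61) ≈ 0.7578
Solve Spearman-Brown for n: n = 0.89(1 − 0.7578) / [0.7578(1 − 0.89)] = 2.5859
Required items = 2.5859 × 54 = 139.64, so 140 items.

140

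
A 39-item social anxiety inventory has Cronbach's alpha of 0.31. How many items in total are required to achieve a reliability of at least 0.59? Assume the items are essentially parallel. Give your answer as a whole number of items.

125

n = 0.59(1 − 0.31) / [0.31(1 − 0.59)]
n = 0.4071 / 0.1271 ≈ 3.2030
So the test needs 3.2030 × 39 ≈ 124.92 items; rounding up, 125.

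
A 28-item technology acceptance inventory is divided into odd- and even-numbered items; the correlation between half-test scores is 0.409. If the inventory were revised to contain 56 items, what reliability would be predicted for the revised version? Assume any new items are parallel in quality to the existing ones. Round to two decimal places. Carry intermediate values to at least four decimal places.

0.73

First correct the split-half correlation to full-test reliability: r_full = 2 × 0.409 / (1 + 0.409) ≈ 0.5806
Then adjust to 56 items: n = 56/28 = 2.0000
r_new = n·r_full / (1 + (n − 1)·r_full) = 1.1612 / 1.5806 ≈ 0.7347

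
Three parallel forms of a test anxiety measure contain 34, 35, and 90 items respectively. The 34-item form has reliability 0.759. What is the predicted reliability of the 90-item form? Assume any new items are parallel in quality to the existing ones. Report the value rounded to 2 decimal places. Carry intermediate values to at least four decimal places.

Only the ratio of lengths matters: n = 90/34 = 2.6471
r_{90} = n·r / (1 + (n − 1)·r) = 2.0091 / 2.2501 ≈ 0.8929

0.89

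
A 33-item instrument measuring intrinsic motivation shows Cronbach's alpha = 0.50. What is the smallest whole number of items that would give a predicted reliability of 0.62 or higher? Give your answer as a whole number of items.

n = [0.62 × 0.50] / [0.50 × 0.38]
n = 0.3100 / 0.1900 ≈ 1.6316
Items needed = n × 33 = 1.6316 × 33 ≈ 53.84 → round up to 54

54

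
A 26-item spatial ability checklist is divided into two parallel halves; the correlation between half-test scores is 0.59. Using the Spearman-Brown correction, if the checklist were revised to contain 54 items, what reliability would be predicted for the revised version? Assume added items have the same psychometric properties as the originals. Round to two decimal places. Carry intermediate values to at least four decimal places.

0.86

First correct the split-half correlation to full-test reliability: r_full = 2 × 0.59 / (1 + 0.59) ≈ 0.7421
Length factor from 26 to 54 items: n = 54/26 = 2.0769
r_new = n·r_full / (1 + (n − 1)·r_full) = 1.5413 / 1.7992 ≈ 0.8567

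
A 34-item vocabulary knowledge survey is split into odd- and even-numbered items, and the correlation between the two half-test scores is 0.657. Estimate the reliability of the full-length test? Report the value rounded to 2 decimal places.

The full test is twice the length of either half (n = 2).
r_full = 2(0.657) / (1 + 0.657)
r_full = 1.3140 / 1.6570 ≈ 0.7930

0.79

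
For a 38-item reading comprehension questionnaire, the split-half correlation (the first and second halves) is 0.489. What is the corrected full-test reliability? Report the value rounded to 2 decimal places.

r_full = 2r_hh / (1 + r_hh) = 2 × 0.489 / (1 + 0.489)
r_full = 0.9780 / 1.4890 ≈ 0.6568

0.66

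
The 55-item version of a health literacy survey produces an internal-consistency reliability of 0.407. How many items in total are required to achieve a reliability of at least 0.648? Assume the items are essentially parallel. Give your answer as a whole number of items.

148

Invert Spearman-Brown to solve for n:
n = r_target (1 − r_old) / [ r_old (1 − r_target) ]
n = 0.648(1 − 0.407) / [0.407(1 − 0.648)]
  = 0.384264 / 0.143264 = 2.6822
2.6822 × 55 = 147.52 → 148 items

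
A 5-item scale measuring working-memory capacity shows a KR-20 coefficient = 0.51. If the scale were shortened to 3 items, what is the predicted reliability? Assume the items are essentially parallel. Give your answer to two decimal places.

n = 3/5 = 0.6
r_new = (0.6 × 0.51) / (1 + (0.6 − 1) × 0.51)
     = 0.3060 / 0.7960 = 0.3844

0.38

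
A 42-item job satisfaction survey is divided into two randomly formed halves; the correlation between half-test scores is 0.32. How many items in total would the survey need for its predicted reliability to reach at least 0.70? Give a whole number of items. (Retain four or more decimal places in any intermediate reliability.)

105

Corrected full-test reliability: r_full = 2 × 0.32 / (1 + 0.32) ≈ 0.4848
n = r_tgt(1 − r_full) / [r_full(1 − r_tgt)] = 0.70 × 0.5152 / (0.4848 × 0.30) ≈ 2.4796
Required items = 2.4796 × 42 = 104.14, so 105 items.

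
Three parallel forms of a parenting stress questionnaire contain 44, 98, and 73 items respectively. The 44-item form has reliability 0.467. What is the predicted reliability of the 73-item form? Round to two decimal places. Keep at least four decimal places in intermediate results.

Only the ratio of lengths matters: n = 73/44 = 1.6591
r_{73} = n·r / (1 + (n − 1)·r) = 0.7748 / 1.3078 ≈ 0.5924

0.59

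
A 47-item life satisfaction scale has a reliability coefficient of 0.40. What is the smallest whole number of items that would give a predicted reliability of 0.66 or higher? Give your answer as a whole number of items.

137

Invert Spearman-Brown to solve for n:
n = r*(1 − r) / [ r (1 − r*) ]
n = [0.66 × 0.60] / [0.40 × 0.34]
n = 0.3960 / 0.1360 ≈ 2.9118
So the test needs 2.9118 × 47 ≈ 136.85 items; rounding up, 137.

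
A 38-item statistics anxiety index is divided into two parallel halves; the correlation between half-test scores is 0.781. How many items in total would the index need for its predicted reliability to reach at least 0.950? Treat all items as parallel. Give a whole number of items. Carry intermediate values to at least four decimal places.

102

Corrected full-test reliability: r_full = 2 × 0.781 / (1 + 0.781) ≈ 0.8770
Solve Spearman-Brown for n: n = 0.950(1 − 0.8770) / [0.8770(1 − 0.950)] = 2.6648
Required items = 2.6648 × 38 = 101.26, so 102 items.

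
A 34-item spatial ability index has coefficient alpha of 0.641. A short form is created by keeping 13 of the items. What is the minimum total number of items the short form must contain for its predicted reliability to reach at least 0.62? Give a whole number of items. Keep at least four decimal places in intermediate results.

First, r for the 13-item form: n = 13/34 = 0.3824, so r_13 = 0.3824·0.641/(1 + (0.3824 − 1)·0.641) = 0.4057
Then solve for n' with r_old = 0.4057, r_target = 0.62: n' = 0.62(1 − 0.4057)/[0.4057(1 − 0.62)] = 2.3901
Total items = 2.3901 × 13 = 31.07, rounded up to 32.

32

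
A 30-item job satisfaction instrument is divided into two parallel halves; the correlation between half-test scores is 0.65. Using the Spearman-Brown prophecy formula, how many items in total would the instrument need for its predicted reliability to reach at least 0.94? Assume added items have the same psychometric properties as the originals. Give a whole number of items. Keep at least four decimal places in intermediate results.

127

Corrected full-test reliability: r_full = 2 × 0.65 / (1 + 0.65) ≈ 0.7879
Solve Spearman-Brown for n: n = 0.94(1 − 0.7879) / [0.7879(1 − 0.94)] = 4.2174
Items = 4.2174 × 30 ≈ 126.52 → 127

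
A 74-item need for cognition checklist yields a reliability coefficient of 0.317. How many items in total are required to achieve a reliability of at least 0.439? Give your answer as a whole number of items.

Spearman-Brown solved for the length factor n:
n = r_target (1 − r_old) / [ r_old (1 − r_target) ]
n = 0.439 × (1 − 0.317) / [ 0.317 × (1 − 0.439) ]
  = 0.299837 / 0.177837 = 1.6860
1.6860 × 74 = 124.76 → 125 items

125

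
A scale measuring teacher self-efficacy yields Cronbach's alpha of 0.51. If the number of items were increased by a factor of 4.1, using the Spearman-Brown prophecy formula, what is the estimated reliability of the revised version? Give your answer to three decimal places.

r_new = 4.1·0.51 / [1 + (4.1 − 1)·0.51]
r_new = 2.0910 / 2.5810 ≈ 0.8102

0.810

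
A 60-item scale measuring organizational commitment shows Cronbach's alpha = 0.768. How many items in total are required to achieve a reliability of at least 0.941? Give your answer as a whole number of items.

Rearranging the Spearman-Brown formula for n,
n = r_target (1 − r_old) / [ r_old (1 − r_target) ]
n = [0.941 × 0.232] / [0.768 × 0.059]
  = 0.218312 / 0.045312 = 4.8180
So the test needs 4.8180 × 60 ≈ 289.08 items; rounding up, 290.

290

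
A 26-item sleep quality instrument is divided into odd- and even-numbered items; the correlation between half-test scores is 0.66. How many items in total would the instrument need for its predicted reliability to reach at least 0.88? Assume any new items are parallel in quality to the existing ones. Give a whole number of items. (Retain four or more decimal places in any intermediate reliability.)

r_full = 2(0.66)/(1 + 0.66) = 0.7952
Solve Spearman-Brown for n: n = 0.88(1 − 0.7952) / [0.7952(1 − 0.88)] = 1.8887
Items = 1.8887 × 26 ≈ 49.11 → 50

50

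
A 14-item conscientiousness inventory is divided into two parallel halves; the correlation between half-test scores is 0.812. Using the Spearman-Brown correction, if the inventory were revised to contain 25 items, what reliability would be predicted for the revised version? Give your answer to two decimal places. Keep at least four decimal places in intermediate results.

0.94

First correct the split-half correlation to full-test reliability: r_full = 2 × 0.812 / (1 + 0.812) ≈ 0.8962
Length factor from 14 to 25 items: n = 25/14 = 1.7857
r_new = n·r_full / (1 + (n − 1)·r_full) = 1.6003 / 1.7041 ≈ 0.9391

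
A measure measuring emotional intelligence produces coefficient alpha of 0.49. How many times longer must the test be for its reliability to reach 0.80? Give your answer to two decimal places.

n = 0.80 × (1 − 0.49) / [ 0.49 × (1 − 0.80) ]
  = 0.4080 / 0.0980 = 4.1633

4.16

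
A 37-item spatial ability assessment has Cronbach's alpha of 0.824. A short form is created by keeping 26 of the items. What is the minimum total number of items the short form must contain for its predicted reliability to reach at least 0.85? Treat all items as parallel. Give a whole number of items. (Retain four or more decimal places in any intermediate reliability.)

45

Short-form reliability: n = 26/37 = 0.7027; r_26 = n·r/(1+(n−1)r) ≈ 0.7669
Length factor from the short form to reach 0.85: n' = 0.85(1 − 0.7669) / [0.7669(1 − 0.85)] ≈ 1.7224
Total items = 1.7224 × 26 = 44.78, rounded up to 45.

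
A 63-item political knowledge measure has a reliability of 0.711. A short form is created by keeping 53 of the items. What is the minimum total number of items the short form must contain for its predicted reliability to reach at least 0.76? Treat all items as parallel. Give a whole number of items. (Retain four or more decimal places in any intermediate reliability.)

First, r for the 53-item form: n = 53/63 = 0.8413, so r_53 = 0.8413·0.711/(1 + (0.8413 − 1)·0.711) = 0.6742
Then solve for n' with r_old = 0.6742, r_target = 0.76: n' = 0.76(1 − 0.6742)/[0.6742(1 − 0.76)] = 1.5303
Items = 1.5303 × 53 ≈ 81.11 → 82

82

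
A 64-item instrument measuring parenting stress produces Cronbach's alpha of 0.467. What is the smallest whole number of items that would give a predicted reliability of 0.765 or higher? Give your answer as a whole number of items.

238

Spearman-Brown solved for the length factor n:
n = r_target (1 − r_old) / [ r_old (1 − r_target) ]
n = 0.765 × (1 − 0.467) / [ 0.467 × (1 − 0.765) ]
n = 0.407745 / 0.109745 ≈ 3.7154
So the test needs 3.7154 × 64 ≈ 237.79 items; rounding up, 238.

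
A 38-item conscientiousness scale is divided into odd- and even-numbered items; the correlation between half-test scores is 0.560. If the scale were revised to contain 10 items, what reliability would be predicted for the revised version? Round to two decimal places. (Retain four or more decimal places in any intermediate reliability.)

Full-test reliability from the split-half r: r_full = 2(0.560)/(1 + 0.560) = 0.7179
Length factor from 38 to 10 items: n = 10/38 = 0.2632
r_new = n·r_full / (1 + (n − 1)·r_full) = 0.1890 / 0.4711 ≈ 0.4012

0.40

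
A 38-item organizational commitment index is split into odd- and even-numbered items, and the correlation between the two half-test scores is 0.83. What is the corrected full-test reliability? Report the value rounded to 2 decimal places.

0.91

Apply the Spearman-Brown correction with n = 2:
r_full = 2(0.83) / (1 + 0.83)
       = 1.6600 / 1.8300 = 0.9071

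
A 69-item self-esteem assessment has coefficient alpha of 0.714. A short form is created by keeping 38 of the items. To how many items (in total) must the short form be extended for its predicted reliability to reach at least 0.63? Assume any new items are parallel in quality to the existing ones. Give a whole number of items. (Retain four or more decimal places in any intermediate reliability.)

48

First, r for the 38-item form: n = 38/69 = 0.5507, so r_38 = 0.5507·0.714/(1 + (0.5507 − 1)·0.714) = 0.5789
Length factor from the short form to reach 0.63: n' = 0.63(1 − 0.5789) / [0.5789(1 − 0.63)] ≈ 1.2386
Items = 1.2386 × 38 ≈ 47.07 → 48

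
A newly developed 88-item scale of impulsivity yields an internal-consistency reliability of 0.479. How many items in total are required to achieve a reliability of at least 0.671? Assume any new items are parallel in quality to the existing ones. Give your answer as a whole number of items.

196

n = [0.671 × 0.521] / [0.479 × 0.329]
n = 0.349591 / 0.157591 ≈ 2.2183
2.2183 × 88 = 195.21 → 196 items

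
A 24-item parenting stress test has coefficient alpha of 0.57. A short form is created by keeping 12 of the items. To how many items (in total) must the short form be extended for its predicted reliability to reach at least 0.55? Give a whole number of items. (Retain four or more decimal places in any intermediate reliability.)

Short-form reliability: n = 12/24 = 0.5000; r_12 = n·r/(1+(n−1)r) ≈ 0.3986
Then solve for n' with r_old = 0.3986, r_target = 0.55: n' = 0.55(1 − 0.3986)/[0.3986(1 − 0.55)] = 1.8441
Total items = 1.8441 × 12 = 22.13, rounded up to 23.

23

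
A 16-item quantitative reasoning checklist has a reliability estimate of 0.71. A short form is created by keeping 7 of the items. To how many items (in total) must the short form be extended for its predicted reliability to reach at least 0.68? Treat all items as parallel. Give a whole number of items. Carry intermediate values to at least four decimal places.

14

First, r for the 7-item form: n = 7/16 = 0.4375, so r_7 = 0.4375·0.71/(1 + (0.4375 − 1)·0.71) = 0.5172
Length factor from the short form to reach 0.68: n' = 0.68(1 − 0.5172) / [0.5172(1 − 0.68)] ≈ 1.9837
Items = 1.9837 × 7 ≈ 13.89 → 14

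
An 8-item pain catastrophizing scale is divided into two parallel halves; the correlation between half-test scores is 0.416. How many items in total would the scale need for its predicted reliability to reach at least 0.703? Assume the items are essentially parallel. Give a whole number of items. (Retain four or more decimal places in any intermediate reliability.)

14

r_full = 2(0.416)/(1 + 0.416) = 0.5876
n = r_tgt(1 − r_full) / [r_full(1 − r_tgt)] = 0.703 × 0.4124 / (0.5876 × 0.297) ≈ 1.6613
Required items = 1.6613 × 8 = 13.29, so 14 items.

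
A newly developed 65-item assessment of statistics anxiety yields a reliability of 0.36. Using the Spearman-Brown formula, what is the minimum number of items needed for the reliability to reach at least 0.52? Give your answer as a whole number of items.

126

Spearman-Brown solved for the length factor n:
n = r*(1 − r) / [ r (1 − r*) ]
n = [0.52 × 0.64] / [0.36 × 0.48]
  = 0.3328 / 0.1728 = 1.9259
1.9259 × 65 = 125.18 → 126 items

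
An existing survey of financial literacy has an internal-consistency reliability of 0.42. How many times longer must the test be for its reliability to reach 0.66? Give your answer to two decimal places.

n = [0.66 × 0.58] / [0.42 × 0.34]
n = 0.3828 / 0.1428 ≈ 2.6807

2.68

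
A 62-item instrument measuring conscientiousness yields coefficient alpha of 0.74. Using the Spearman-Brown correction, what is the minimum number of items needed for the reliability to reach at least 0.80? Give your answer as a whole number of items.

n = [0.80 × 0.26] / [0.74 × 0.20]
  = 0.2080 / 0.1480 = 1.4054
Items needed = n × 62 = 1.4054 × 62 ≈ 87.13 → round up to 88

88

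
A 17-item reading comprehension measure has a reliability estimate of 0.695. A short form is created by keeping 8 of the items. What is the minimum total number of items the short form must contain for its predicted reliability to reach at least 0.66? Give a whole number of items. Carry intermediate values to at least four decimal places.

15

Short-form reliability: n = 8/17 = 0.4706; r_8 = n·r/(1+(n−1)r) ≈ 0.5175
Then solve for n' with r_old = 0.5175, r_target = 0.66: n' = 0.66(1 − 0.5175)/[0.5175(1 − 0.66)] = 1.8099
Total items = 1.8099 × 8 = 14.48, rounded up to 15.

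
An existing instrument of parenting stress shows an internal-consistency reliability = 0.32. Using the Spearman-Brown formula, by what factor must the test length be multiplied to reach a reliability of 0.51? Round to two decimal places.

2.21

Spearman-Brown solved for the length factor n:
n = r_target (1 − r_old) / [ r_old (1 − r_target) ]
n = [0.51 × 0.68] / [0.32 × 0.49]
  = 0.3468 / 0.1568 = 2.2117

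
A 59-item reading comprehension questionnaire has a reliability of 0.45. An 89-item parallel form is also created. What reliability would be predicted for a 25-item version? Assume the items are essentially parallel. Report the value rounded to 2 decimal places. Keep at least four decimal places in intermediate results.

0.26

The 89-item form is not needed; work directly from the 59-item form with n = 25/59 = 0.4237.
r_{25} = n·r / (1 + (n − 1)·r) = 0.1907 / 0.7407 ≈ 0.2575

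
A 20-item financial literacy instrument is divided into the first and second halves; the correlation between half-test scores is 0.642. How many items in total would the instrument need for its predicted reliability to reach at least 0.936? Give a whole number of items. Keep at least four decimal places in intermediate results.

82

Corrected full-test reliability: r_full = 2 × 0.642 / (1 + 0.642) ≈ 0.7820
n = r_tgt(1 − r_full) / [r_full(1 − r_tgt)] = 0.936 × 0.2180 / (0.7820 × 0.064) ≈ 4.0770
Required items = 4.0770 × 20 = 81.54, so 82 items.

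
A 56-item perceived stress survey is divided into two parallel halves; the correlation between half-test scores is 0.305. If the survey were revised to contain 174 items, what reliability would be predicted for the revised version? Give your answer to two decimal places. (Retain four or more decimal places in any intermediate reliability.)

Spearman-Brown correction (n = 2): r_full = 2·0.305/(1 + 0.305) = 0.4674
Then adjust to 174 items: n = 174/56 = 3.1071
r_new = n·r_full / (1 + (n − 1)·r_full) = 1.4523 / 1.9849 ≈ 0.7317

0.73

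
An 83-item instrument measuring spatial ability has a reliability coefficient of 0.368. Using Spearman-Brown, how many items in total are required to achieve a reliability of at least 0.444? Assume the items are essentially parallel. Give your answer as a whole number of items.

114

n = 0.444 × (1 − 0.368) / [ 0.368 × (1 − 0.444) ]
n = 0.280608 / 0.204608 ≈ 1.3714
So the test needs 1.3714 × 83 ≈ 113.83 items; rounding up, 114.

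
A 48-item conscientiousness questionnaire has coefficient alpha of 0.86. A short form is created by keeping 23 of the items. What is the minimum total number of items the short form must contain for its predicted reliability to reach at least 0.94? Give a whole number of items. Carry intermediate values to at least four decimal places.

First, r for the 23-item form: n = 23/48 = 0.4792, so r_23 = 0.4792·0.86/(1 + (0.4792 − 1)·0.86) = 0.7464
Length factor from the short form to reach 0.94: n' = 0.94(1 − 0.7464) / [0.7464(1 − 0.94)] ≈ 5.3230
Total items = 5.3230 × 23 = 122.43, rounded up to 123.

123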